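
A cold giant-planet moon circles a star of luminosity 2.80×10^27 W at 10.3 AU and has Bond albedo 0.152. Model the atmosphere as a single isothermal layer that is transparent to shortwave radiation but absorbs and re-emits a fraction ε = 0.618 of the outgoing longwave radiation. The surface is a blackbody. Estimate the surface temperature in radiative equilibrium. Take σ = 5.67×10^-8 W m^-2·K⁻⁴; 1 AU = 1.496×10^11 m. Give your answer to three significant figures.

Orbital distance: d = 10.3 AU = 1.541×10^12 m.
Flux at the orbit: S = L/(4πd²) = 2.80×10^27/(4π·(1.54×10^12)²) = 93.84 W m^-2.
At the top of the atmosphere, σT_e⁴ = S(1−α)/4 = 19.90 W m^-2, giving T_e = 136.9 K.
Surface balance with a leaky layer gives σT_s⁴ = σT_e⁴·2/(2−ε), so T_s = T_e·[2/(2−0.618)]^(1/4) = 150.1 K.

150 kelvin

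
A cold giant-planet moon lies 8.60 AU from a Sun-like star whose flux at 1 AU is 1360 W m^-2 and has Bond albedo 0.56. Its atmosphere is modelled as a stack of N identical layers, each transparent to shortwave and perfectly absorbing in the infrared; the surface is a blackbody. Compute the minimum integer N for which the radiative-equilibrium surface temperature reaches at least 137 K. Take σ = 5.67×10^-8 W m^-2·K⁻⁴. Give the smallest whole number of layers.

9

Flux at the orbit: S = 1360/(8.60)² = 18.39 W m^-2.
Top-of-atmosphere balance: σT_e⁴ = S(1−α)/4 = 2.023 W m^-2 → T_e = 77.28 K.
Need (N+1)T_e⁴ ≥ T_s⁴, i.e. N+1 ≥ (137/77.28)⁴ = 9.875.
The minimum whole number is N = 9.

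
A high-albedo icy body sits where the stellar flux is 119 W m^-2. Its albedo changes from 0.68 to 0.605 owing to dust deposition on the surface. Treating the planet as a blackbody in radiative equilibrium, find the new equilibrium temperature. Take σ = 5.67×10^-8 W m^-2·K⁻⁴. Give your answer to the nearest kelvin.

120 K

T₂ = [S(1−α₂)/(4σ)]^(1/4) = [119.0·0.395/(4σ)]^(1/4) = 120.0 K.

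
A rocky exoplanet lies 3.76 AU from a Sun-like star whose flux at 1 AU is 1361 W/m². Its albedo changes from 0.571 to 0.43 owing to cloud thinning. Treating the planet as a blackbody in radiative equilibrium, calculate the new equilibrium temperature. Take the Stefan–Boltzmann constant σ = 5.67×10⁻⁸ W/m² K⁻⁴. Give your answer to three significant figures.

By the inverse-square law, S = 1361/3.76² = 96.27 W/m².
T₂ = [S(1−α₂)/(4σ)]^(1/4) = [96.27·0.57/(4σ)]^(1/4) = 124.7 K.

125 kelvin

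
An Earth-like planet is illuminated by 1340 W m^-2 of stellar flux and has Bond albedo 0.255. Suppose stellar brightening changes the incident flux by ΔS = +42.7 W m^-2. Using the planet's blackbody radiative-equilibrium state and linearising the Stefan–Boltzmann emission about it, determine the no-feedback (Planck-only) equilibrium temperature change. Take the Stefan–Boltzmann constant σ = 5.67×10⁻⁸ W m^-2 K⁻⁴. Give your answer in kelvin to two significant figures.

2.1 K

Unperturbed T_e = [1340·(1−0.255)/(4σ)]^¼ = 257.6 K.
ΔF = Δ[S(1−α)]/4 = (1−0.255)·+42.7/4 = 7.953 W m^-2.
Linearising σT⁴ gives d(σT⁴)/dT = 4σT_e³ = 3.876 W m^-2 per K.
So ΔT₀ = 7.953/3.876 = 2.05 K.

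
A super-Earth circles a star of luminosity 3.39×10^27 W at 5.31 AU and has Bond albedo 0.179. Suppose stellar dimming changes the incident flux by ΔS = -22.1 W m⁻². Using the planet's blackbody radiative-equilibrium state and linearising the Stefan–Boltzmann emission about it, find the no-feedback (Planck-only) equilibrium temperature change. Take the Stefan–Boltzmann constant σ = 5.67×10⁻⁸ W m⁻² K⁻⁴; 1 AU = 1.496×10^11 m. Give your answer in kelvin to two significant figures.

Orbital distance: d = 5.31 AU = 7.944×10^11 m.
Flux at the orbit: S = L/(4πd²) = 3.39×10^27/(4π·(7.94×10^11)²) = 427.5 W m⁻².
Unperturbed T_e = [427.5·(1−0.179)/(4σ)]^¼ = 198.3 K.
Only a fraction (1−α) is absorbed and it's spread over 4πR², so ΔF = (1−α)ΔS/4 = -4.536 W m⁻².
Planck response: λ_P = 4σT_e³ = 4·5.67×10⁻⁸·(198.3)³ = 1.770 W m⁻²/K.
Hence the no-feedback warming is ΔF/(4σT_e³) = -2.56 K.

-2.6 kelvin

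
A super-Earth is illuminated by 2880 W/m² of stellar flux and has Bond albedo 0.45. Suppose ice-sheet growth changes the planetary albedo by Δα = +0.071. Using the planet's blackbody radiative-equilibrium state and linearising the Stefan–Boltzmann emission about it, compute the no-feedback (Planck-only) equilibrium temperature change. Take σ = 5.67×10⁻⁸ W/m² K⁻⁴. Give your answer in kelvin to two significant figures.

Reference equilibrium: T_e = [S(1−α)/(4σ)]^(1/4) = 289.1 K.
ΔF = −(S/4)Δα = −(2880/4)×(+0.071) = -51.12 W/m².
Linearising σT⁴ gives d(σT⁴)/dT = 4σT_e³ = 5.479 W/m² per K.
ΔT₀ = ΔF/λ_P = -51.12/5.479 = -9.33 K.

-9.3 kelvin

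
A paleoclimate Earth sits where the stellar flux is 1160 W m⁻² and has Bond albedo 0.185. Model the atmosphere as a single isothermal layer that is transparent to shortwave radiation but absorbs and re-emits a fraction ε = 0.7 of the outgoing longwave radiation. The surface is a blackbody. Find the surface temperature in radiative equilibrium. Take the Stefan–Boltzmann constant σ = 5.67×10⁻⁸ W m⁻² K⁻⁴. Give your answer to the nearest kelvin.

The planet radiates to space at T_e = [S(1−α)/(4σ)]^(1/4) = 254.1 K.
Surface balance with a leaky layer gives σT_s⁴ = σT_e⁴·2/(2−ε), so T_s = T_e·[2/(2−0.7)]^(1/4) = 283.0 K.

283 K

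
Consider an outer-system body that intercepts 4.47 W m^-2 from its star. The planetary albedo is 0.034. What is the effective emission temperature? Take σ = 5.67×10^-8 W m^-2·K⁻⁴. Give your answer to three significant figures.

66.1 kelvin

The planet absorbs (1−α)S over its disc πR² and re-emits over 4πR², so the mean absorbed flux is (1−0.034)·4.470/4 = 1.080 W m^-2.
Set σT⁴ = 1.080 → T = (1.080/σ)^(1/4) = 66.06 K.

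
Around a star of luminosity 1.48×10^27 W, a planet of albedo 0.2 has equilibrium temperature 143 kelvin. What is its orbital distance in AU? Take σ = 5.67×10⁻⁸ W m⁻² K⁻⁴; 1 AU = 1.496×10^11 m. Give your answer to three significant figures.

Energy balance gives S = 4σT⁴/(1−α) = 118.5 W m⁻².
Then d = [L/(4πS)]^(1/2) = 9.967×10^11 m, i.e. 6.663 AU.

6.66 AU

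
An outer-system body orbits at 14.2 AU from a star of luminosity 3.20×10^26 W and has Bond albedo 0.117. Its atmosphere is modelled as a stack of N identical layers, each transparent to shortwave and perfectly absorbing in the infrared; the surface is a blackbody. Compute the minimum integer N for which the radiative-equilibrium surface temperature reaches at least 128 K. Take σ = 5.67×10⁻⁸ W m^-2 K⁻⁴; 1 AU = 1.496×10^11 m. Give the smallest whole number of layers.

12

d = 14.2 × 1.496×10^11 m = 2.124×10^12 m.
Spreading L over a sphere of radius d: S = 3.20×10^26/(4π·2.12×10^12²) = 5.643 W m^-2.
The effective emission temperature is T_e = [S(1−α)/(4σ)]^¼ = 68.46 K.
Need (N+1)T_e⁴ ≥ T_s⁴, i.e. N+1 ≥ (128/68.46)⁴ = 12.219.
The minimum whole number is N = 12.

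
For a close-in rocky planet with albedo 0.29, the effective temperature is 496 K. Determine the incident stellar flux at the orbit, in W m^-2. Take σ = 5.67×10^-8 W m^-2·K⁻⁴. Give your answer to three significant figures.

19300 W m^-2

Invert the energy balance for S: S = 4σT⁴/(1−α).
σT⁴ = 5.67×10⁻⁸·(496)⁴ = 3432 W m^-2.
S = 4·3432/0.71 = 19330 W m^-2.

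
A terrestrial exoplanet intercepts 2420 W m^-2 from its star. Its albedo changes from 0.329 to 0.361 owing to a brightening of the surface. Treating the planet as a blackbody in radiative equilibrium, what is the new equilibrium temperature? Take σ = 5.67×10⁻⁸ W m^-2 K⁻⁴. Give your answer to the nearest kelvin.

287 K

New equilibrium: T₂ = [(1−0.361)·2420/(4σ)]^(1/4) = 287.4 K.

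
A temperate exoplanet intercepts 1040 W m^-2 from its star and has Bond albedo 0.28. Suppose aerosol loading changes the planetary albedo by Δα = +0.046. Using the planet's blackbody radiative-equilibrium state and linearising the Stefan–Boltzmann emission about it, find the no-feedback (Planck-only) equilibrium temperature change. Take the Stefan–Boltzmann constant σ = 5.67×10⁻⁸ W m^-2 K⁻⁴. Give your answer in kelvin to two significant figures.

-3.8 kelvin

Reference equilibrium: T_e = [S(1−α)/(4σ)]^(1/4) = 239.7 K.
The change in absorbed flux is Δ[S(1−α)/4] = −SΔα/4 = -11.96 W m^-2.
Planck response: λ_P = 4σT_e³ = 4·5.67×10⁻⁸·(239.7)³ = 3.124 W m^-2/K.
So ΔT₀ = -11.96/3.124 = -3.83 K.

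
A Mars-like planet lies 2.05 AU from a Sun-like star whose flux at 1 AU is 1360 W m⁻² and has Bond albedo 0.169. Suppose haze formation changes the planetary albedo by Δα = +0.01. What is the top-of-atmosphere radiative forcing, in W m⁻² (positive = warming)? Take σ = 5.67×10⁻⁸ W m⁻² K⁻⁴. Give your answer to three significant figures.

Irradiance scales as 1/d², so S = 1360 W m⁻² × (1/2.05)² = 323.6 W m⁻².
TOA radiative forcing: ΔF = −S·Δα/4 = −323.6·(+0.01)/4 = -0.8090 W m⁻².

-0.809 W m⁻²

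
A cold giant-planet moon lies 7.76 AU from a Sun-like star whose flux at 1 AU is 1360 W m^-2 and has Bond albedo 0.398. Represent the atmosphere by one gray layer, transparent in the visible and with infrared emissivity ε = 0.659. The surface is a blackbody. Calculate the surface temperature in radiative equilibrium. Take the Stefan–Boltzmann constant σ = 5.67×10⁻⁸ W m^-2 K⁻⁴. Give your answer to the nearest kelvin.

97 K

By the inverse-square law, S = 1360/7.76² = 22.58 W m^-2.
At the top of the atmosphere, σT_e⁴ = S(1−α)/4 = 3.399 W m^-2, giving T_e = 87.99 K.
For a single slab of emissivity ε, T_s⁴ = 2T_e⁴/(2−ε); thus T_s = 87.99·(1.491)^(1/4) = 97.24 K.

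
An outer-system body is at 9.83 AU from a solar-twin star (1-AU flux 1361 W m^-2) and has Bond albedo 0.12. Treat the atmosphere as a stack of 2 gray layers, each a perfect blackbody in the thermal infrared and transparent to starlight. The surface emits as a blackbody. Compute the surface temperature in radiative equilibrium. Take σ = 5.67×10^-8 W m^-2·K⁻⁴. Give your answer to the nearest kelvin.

113 K

Flux at the orbit: S = 1361/(9.83)² = 14.08 W m^-2.
OLR = S(1−α)/4 = 3.099 W m^-2; the top layer radiates at T_e = 85.98 K.
With N = 2 opaque layers, T_s = (N+1)^(1/4)·T_e = 3^(1/4)·85.98 = 113.2 K.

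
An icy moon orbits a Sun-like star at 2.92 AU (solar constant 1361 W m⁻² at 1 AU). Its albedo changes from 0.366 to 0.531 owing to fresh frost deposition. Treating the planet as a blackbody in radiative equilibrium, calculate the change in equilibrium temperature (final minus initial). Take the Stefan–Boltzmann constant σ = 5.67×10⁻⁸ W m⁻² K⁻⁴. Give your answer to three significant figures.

-10.6 kelvin

By the inverse-square law, S = 1361/2.92² = 159.6 W m⁻².
Initial: T₁ = [S(1−0.366)/(4σ)]^(1/4) = 145.3 K.
After:  T₂ = [159.6·0.469/(4σ)]^(1/4) = 134.8 K.
Change: 134.8 − 145.3 = -10.55 K.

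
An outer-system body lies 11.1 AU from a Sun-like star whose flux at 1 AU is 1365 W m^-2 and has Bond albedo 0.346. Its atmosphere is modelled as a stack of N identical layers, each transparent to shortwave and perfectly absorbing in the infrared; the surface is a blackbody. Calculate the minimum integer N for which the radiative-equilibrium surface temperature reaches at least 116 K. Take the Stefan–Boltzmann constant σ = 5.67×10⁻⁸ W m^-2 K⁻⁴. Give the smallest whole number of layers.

By the inverse-square law, S = 1365/11.1² = 11.08 W m^-2.
The effective emission temperature is T_e = [S(1−α)/(4σ)]^¼ = 75.18 K.
Since T_s⁴ = (N+1)T_e⁴, we need N ≥ (T_s/T_e)⁴ − 1 = 4.668.
Rounding up, N = 5.

5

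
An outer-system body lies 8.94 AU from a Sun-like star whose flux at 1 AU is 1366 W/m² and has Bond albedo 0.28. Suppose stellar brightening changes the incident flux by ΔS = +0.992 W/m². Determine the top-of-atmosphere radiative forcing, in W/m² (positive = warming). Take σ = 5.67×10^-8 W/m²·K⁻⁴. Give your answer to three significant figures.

Irradiance scales as 1/d², so S = 1366 W/m² × (1/8.94)² = 17.09 W/m².
TOA radiative forcing: ΔF = (1−α)ΔS/4 = 0.72·(+0.992)/4 = 0.1786 W/m².

0.179 W/m²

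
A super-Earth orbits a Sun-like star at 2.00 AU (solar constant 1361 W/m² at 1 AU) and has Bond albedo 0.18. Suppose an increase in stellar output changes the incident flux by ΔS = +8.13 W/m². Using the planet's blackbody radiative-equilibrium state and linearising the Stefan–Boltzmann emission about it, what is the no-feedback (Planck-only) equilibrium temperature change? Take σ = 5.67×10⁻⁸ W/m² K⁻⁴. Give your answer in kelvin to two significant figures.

1.1 kelvin

By the inverse-square law, S = 1361/2.00² = 340.2 W/m².
Reference equilibrium: T_e = [S(1−α)/(4σ)]^(1/4) = 187.3 K.
TOA radiative forcing: ΔF = (1−α)ΔS/4 = 0.82·(+8.13)/4 = 1.667 W/m².
Planck response: λ_P = 4σT_e³ = 4·5.67×10⁻⁸·(187.3)³ = 1.490 W/m²/K.
Hence the no-feedback warming is ΔF/(4σT_e³) = 1.12 K.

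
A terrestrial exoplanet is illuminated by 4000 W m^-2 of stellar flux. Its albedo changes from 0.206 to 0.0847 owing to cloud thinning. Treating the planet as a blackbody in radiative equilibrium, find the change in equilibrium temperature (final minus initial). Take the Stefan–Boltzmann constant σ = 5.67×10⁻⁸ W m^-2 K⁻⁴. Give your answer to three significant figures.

12.4 kelvin

Initial: T₁ = [S(1−0.206)/(4σ)]^(1/4) = 344.0 K.
After:  T₂ = [4000·0.915/(4σ)]^(1/4) = 356.4 K.
ΔT = T₂ − T₁ = 12.45 K.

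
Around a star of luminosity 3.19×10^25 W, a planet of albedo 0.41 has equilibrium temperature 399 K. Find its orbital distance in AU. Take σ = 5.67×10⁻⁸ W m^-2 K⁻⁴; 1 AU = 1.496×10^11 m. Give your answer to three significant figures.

The flux needed for this T is 4σT⁴/(1−0.41) = 9743 W m^-2.
Then d = [L/(4πS)]^(1/2) = 1.614×10^10 m, i.e. 0.1079 AU.

0.108 AU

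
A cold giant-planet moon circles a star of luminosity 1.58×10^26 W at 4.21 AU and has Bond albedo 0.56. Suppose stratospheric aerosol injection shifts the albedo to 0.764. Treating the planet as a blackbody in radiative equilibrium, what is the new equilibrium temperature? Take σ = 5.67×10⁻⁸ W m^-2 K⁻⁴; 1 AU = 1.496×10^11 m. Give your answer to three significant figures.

75.8 kelvin

Orbital distance: d = 4.21 AU = 6.298×10^11 m.
Spreading L over a sphere of radius d: S = 1.58×10^26/(4π·6.30×10^11²) = 31.70 W m^-2.
With the new albedo, S(1−α₂)/4 = 1.870 W m^-2, so T₂ = 75.78 K.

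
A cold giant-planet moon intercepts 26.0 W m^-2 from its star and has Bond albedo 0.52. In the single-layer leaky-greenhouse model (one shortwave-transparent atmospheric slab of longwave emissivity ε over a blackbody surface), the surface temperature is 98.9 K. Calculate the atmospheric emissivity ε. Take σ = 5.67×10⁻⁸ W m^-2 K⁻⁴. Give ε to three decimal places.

0.850

First, T_e = [26.00·(1−0.52)/(4σ)]^(1/4) = 86.13 K.
Inverting T_s⁴ = 2T_e⁴/(2−ε): (T_e/T_s)⁴ = 0.5752, so ε = 2(1 − 0.5752) = 0.8497.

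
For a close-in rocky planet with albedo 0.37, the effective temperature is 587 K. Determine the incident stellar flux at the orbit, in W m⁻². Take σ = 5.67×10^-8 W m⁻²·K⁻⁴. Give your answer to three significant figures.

42700 W m⁻²

Invert the energy balance for S: S = 4σT⁴/(1−α).
σT⁴ = 5.67×10⁻⁸·(587)⁴ = 6732 W m⁻².
So S = 4×6732/(1−0.37) = 42740 W m⁻².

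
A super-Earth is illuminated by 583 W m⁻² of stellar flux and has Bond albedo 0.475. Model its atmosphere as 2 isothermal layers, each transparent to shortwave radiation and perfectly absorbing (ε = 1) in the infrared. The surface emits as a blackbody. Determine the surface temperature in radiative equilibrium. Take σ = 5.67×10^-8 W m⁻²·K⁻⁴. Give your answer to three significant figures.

252 K

OLR = S(1−α)/4 = 76.52 W m⁻²; the top layer radiates at T_e = 191.7 K.
For an N-layer opaque stack, T_s⁴ = (N+1)T_e⁴, hence T_s = (3)^(1/4)×191.7 K = 252.2 K.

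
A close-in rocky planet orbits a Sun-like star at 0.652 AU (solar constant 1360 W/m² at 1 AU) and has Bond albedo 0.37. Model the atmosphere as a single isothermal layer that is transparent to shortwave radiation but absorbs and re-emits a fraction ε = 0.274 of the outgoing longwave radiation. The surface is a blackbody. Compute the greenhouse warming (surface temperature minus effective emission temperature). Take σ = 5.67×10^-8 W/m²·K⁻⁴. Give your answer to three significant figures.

By the inverse-square law, S = 1360/0.652² = 3199 W/m².
The planet radiates to space at T_e = [S(1−α)/(4σ)]^(1/4) = 307.0 K.
Surface balance with a leaky layer gives σT_s⁴ = σT_e⁴·2/(2−ε), so T_s = T_e·[2/(2−0.274)]^(1/4) = 318.6 K.
Greenhouse warming: T_s − T_e = 11.52 K.

11.5 kelvin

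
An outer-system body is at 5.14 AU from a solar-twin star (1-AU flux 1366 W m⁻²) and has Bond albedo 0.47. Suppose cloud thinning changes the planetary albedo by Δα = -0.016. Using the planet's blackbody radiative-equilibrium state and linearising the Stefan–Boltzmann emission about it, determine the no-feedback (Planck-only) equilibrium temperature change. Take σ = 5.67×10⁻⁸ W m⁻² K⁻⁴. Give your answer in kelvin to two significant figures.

Irradiance scales as 1/d², so S = 1366 W m⁻² × (1/5.14)² = 51.70 W m⁻².
Unperturbed T_e = [51.70·(1−0.47)/(4σ)]^¼ = 104.8 K.
The change in absorbed flux is Δ[S(1−α)/4] = −SΔα/4 = 0.2068 W m⁻².
Planck response: λ_P = 4σT_e³ = 4·5.67×10⁻⁸·(104.8)³ = 0.2614 W m⁻²/K.
Hence the no-feedback warming is ΔF/(4σT_e³) = 0.791 K.

0.79 kelvin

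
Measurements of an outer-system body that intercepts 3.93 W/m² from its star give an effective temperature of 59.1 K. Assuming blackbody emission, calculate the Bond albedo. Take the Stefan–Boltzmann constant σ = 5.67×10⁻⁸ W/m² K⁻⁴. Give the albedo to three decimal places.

0.296

From σT⁴ = S(1−α)/4 we invert for α: 1−α = 4σT⁴/S.
σT⁴ = 0.6917 W/m², so 4σT⁴ = 2.767 W/m².
Hence α = 1 − 2.767/3.930 = 0.2960.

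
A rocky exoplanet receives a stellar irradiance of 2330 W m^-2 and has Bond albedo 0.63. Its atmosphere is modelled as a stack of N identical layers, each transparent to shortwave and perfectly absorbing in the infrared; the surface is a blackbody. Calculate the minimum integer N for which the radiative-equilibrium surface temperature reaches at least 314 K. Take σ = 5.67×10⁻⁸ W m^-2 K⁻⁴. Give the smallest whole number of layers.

2

OLR = S(1−α)/4 = 215.5 W m^-2; the top layer radiates at T_e = 248.3 K.
T_s = (N+1)^(1/4)·T_e ≥ 314 K requires N+1 ≥ (T_s/T_e)⁴ = (314/248.3)⁴ = 2.557.
So N ≥ 1.557; the smallest integer is N = 2.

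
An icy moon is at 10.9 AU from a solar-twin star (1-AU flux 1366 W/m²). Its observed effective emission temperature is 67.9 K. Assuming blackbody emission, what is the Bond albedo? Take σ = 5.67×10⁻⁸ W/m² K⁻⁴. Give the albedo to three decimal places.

Flux at the orbit: S = 1366/(10.9)² = 11.50 W/m².
Rearranging the radiative balance, α = 1 − 4σT⁴/S.
σT⁴ = 1.205 W/m², so 4σT⁴ = 4.821 W/m².
1−α = 4.821/11.50 = 0.4193, so α = 0.5807.

0.581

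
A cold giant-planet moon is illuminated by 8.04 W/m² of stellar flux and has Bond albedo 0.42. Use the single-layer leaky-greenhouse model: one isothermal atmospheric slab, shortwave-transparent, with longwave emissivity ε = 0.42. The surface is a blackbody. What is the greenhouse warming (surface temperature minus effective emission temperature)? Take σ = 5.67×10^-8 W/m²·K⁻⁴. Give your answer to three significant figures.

4.09 K

At the top of the atmosphere, σT_e⁴ = S(1−α)/4 = 1.166 W/m², giving T_e = 67.34 K.
Surface balance with a leaky layer gives σT_s⁴ = σT_e⁴·2/(2−ε), so T_s = T_e·[2/(2−0.42)]^(1/4) = 71.43 K.
T_s − T_e = 71.43 − 67.34 = 4.088 K.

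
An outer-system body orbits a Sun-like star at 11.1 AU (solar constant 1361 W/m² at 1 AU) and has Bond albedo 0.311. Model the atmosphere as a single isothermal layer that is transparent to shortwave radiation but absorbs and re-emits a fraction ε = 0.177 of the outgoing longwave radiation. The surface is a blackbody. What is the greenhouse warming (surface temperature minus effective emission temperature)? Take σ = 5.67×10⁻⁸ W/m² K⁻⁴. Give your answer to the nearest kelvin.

2 K

Flux at the orbit: S = 1361/(11.1)² = 11.05 W/m².
Effective emission temperature (TOA balance): σT_e⁴ = S(1−α)/4 = 1.903 W/m² → T_e = 76.11 K.
Surface balance with a leaky layer gives σT_s⁴ = σT_e⁴·2/(2−ε), so T_s = T_e·[2/(2−0.177)]^(1/4) = 77.89 K.
The atmosphere warms the surface by 1.784 K.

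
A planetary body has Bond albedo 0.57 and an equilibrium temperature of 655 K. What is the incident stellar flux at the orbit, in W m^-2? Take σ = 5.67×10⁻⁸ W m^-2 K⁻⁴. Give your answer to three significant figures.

97100 W m^-2

Invert the energy balance for S: S = 4σT⁴/(1−α).
σT⁴ = 5.67×10⁻⁸·(655)⁴ = 10440 W m^-2.
So S = 4×10440/(1−0.57) = 97080 W m^-2.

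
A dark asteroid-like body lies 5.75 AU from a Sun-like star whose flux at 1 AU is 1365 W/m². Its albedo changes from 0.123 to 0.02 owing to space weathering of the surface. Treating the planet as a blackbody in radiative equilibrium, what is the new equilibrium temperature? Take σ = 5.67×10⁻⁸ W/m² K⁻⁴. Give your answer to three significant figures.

Flux at the orbit: S = 1365/(5.75)² = 41.29 W/m².
T₂ = [S(1−α₂)/(4σ)]^(1/4) = [41.29·0.98/(4σ)]^(1/4) = 115.6 K.

116 K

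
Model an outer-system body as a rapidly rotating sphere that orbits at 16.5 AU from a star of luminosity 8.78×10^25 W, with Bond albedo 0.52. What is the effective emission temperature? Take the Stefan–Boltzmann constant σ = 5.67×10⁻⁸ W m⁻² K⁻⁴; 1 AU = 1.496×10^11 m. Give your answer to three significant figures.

39.5 K

Orbital distance: d = 16.5 AU = 2.468×10^12 m.
S = L/(4πd²) = 1.147 W m⁻².
The planet absorbs (1−α)S over its disc πR² and re-emits over 4πR², so the mean absorbed flux is (1−0.52)·1.147/4 = 0.1376 W m⁻².
Set σT⁴ = 0.1376 → T = (0.1376/σ)^(1/4) = 39.47 K.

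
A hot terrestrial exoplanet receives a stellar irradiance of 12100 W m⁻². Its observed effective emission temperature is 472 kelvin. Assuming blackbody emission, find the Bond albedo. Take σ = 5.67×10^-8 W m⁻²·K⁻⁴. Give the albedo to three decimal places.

Rearranging the radiative balance, α = 1 − 4σT⁴/S.
4σT⁴ = 4·5.67×10⁻⁸·(472)⁴ = 11260 W m⁻².
Hence α = 1 − 11260/12100 = 0.0697.

0.070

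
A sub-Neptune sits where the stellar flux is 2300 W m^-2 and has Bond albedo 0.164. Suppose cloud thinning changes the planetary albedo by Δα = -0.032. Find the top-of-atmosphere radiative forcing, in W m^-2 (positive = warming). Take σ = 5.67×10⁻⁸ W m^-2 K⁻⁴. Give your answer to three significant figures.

18.4 W m^-2

The change in absorbed flux is Δ[S(1−α)/4] = −SΔα/4 = 18.40 W m^-2.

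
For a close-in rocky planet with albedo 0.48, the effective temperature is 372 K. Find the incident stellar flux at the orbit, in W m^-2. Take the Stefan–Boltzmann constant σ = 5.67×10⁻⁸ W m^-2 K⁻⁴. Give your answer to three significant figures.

From S(1−α)/4 = σT⁴: S = 4σT⁴/(1−α).
The emitted flux is σT⁴ = 1086 W m^-2.
So S = 4×1086/(1−0.48) = 8352 W m^-2.

8350 W m^-2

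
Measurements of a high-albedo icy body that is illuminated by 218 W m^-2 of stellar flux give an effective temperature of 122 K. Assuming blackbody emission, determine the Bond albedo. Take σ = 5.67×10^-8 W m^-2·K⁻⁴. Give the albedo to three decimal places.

From σT⁴ = S(1−α)/4 we invert for α: 1−α = 4σT⁴/S.
σT⁴ = 12.56 W m^-2, so 4σT⁴ = 50.24 W m^-2.
Hence α = 1 − 50.24/218.0 = 0.7695.

0.770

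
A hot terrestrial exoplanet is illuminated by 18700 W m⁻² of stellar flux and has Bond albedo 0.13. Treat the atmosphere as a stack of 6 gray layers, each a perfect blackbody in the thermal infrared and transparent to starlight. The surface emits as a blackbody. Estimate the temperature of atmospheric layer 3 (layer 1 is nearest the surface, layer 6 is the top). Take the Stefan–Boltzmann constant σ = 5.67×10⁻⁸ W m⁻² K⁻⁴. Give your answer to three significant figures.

732 kelvin

The effective emission temperature is T_e = [S(1−α)/(4σ)]^¼ = 517.5 K.
The net upward flux σT_e⁴ is constant between every pair of levels, so T_k⁴ = (N+1−k)T_e⁴.
With k = 3: T_3 = (6+1−3)^¼·517.5 K = 731.9 K.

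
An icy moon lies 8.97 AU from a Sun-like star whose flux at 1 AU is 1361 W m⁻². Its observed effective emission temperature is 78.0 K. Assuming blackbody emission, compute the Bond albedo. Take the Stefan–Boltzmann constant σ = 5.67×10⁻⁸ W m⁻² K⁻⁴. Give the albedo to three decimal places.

By the inverse-square law, S = 1361/8.97² = 16.92 W m⁻².
Energy balance: S(1−α)/4 = σT⁴, so 1−α = 4σT⁴/S.
σT⁴ = 2.099 W m⁻², so 4σT⁴ = 8.395 W m⁻².
Hence α = 1 − 8.395/16.92 = 0.5037.

0.504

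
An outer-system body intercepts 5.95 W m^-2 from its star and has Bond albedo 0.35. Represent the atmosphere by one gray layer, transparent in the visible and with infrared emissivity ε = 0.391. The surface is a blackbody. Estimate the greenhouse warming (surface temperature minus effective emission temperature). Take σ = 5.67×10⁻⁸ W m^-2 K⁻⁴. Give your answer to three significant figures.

3.59 K

At the top of the atmosphere, σT_e⁴ = S(1−α)/4 = 0.9669 W m^-2, giving T_e = 64.26 K.
Surface balance with a leaky layer gives σT_s⁴ = σT_e⁴·2/(2−ε), so T_s = T_e·[2/(2−0.391)]^(1/4) = 67.85 K.
T_s − T_e = 67.85 − 64.26 = 3.592 K.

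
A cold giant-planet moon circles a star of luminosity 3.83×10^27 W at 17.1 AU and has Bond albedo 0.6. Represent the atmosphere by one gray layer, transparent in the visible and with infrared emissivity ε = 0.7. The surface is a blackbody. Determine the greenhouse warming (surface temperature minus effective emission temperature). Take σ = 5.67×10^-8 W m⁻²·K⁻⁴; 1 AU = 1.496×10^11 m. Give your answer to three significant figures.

10.8 K

d = 17.1 × 1.496×10^11 m = 2.558×10^12 m.
Flux at the orbit: S = L/(4πd²) = 3.83×10^27/(4π·(2.56×10^12)²) = 46.57 W m⁻².
At the top of the atmosphere, σT_e⁴ = S(1−α)/4 = 4.657 W m⁻², giving T_e = 95.20 K.
The surface balance (absorbed SW + ε·downward IR = σT_s⁴) with T_a⁴ = T_s⁴/2 reduces to T_s = T_e·[2/(2−ε)]^¼ = 106.0 K.
T_s − T_e = 106.0 − 95.20 = 10.83 K.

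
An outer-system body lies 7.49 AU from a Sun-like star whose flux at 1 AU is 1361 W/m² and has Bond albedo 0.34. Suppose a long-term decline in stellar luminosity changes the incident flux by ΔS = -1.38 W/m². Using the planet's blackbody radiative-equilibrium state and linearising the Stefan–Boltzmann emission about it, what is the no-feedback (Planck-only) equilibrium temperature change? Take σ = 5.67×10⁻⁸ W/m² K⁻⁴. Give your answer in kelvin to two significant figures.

-1.3 kelvin

Irradiance scales as 1/d², so S = 1361 W/m² × (1/7.49)² = 24.26 W/m².
Reference equilibrium: T_e = [S(1−α)/(4σ)]^(1/4) = 91.66 K.
ΔF = Δ[S(1−α)]/4 = (1−0.34)·-1.38/4 = -0.2277 W/m².
Planck response: λ_P = 4σT_e³ = 4·5.67×10⁻⁸·(91.66)³ = 0.1747 W/m²/K.
Hence the no-feedback warming is ΔF/(4σT_e³) = -1.30 K.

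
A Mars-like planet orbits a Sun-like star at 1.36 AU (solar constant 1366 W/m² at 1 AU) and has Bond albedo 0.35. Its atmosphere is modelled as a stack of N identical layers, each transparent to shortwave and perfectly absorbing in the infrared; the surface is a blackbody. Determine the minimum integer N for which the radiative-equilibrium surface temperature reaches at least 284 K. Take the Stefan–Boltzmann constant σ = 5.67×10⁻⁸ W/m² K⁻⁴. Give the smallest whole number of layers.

Irradiance scales as 1/d², so S = 1366 W/m² × (1/1.36)² = 738.5 W/m².
The effective emission temperature is T_e = [S(1−α)/(4σ)]^¼ = 214.5 K.
T_s = (N+1)^(1/4)·T_e ≥ 284 K requires N+1 ≥ (T_s/T_e)⁴ = (284/214.5)⁴ = 3.073.
So N ≥ 2.073; the smallest integer is N = 3.

3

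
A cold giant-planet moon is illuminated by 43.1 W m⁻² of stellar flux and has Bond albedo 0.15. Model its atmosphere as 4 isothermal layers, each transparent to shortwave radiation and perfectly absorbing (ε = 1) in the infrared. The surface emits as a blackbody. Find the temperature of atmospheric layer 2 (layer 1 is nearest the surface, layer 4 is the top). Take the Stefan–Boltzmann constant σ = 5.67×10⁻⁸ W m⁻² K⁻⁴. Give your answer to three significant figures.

148 K

Top-of-atmosphere balance: σT_e⁴ = S(1−α)/4 = 9.159 W m⁻² → T_e = 112.7 K.
In the N-layer model, layer k (counted from the surface) has T_k = (N+1−k)^(1/4)·T_e.
T_2 = (3)^(1/4)·112.7 = 148.4 K.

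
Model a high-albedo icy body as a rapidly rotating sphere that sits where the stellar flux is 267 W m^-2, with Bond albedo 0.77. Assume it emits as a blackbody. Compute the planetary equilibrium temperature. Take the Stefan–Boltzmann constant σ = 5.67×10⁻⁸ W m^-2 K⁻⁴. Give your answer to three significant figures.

128 kelvin

Averaging over the sphere, the absorbed flux is S(1−α)/4 = 15.35 W m^-2.
In equilibrium σT⁴ equals this, so T = 128.3 K.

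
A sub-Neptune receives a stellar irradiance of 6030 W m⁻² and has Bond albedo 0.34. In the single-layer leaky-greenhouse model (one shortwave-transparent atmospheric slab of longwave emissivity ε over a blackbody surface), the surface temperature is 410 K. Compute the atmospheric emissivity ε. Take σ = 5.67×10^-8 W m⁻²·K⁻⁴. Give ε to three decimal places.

0.758

First, T_e = [6030·(1−0.34)/(4σ)]^(1/4) = 364.0 K.
Since (2−ε)/2 = (T_e/T_s)⁴ = 0.6210, ε = 0.7580.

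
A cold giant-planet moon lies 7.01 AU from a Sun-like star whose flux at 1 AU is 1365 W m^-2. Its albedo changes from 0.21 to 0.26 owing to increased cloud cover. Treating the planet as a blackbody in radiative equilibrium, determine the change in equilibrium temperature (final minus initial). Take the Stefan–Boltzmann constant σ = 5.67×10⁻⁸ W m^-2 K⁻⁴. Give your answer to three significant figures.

By the inverse-square law, S = 1365/7.01² = 27.78 W m^-2.
With α = 0.21, T₁ = 99.18 K.
With α = 0.26, T₂ = 97.57 K.
Change: 97.57 − 99.18 = -1.608 K.

-1.61 K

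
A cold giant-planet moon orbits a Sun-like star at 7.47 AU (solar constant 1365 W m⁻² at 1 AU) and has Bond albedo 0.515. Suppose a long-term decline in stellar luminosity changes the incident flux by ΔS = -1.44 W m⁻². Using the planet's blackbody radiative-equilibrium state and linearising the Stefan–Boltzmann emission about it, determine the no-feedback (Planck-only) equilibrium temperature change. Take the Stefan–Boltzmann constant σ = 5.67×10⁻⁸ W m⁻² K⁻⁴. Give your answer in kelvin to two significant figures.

Flux at the orbit: S = 1365/(7.47)² = 24.46 W m⁻².
Unperturbed T_e = [24.46·(1−0.515)/(4σ)]^¼ = 85.04 K.
TOA radiative forcing: ΔF = (1−α)ΔS/4 = 0.485·(-1.44)/4 = -0.1746 W m⁻².
Linearising σT⁴ gives d(σT⁴)/dT = 4σT_e³ = 0.1395 W m⁻² per K.
ΔT₀ = ΔF/λ_P = -0.1746/0.1395 = -1.25 K.

-1.3 K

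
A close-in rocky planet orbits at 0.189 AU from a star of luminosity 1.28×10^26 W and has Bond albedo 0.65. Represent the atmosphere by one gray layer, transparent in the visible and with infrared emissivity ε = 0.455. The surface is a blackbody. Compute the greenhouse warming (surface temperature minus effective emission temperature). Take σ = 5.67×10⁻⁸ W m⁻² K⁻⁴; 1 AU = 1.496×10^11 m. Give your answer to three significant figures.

Orbital distance: d = 0.189 AU = 2.827×10^10 m.
S = L/(4πd²) = 12740 W m⁻².
Effective emission temperature (TOA balance): σT_e⁴ = S(1−α)/4 = 1115 W m⁻² → T_e = 374.5 K.
Surface balance with a leaky layer gives σT_s⁴ = σT_e⁴·2/(2−ε), so T_s = T_e·[2/(2−0.455)]^(1/4) = 399.4 K.
Greenhouse warming: T_s − T_e = 24.96 K.

25.0 K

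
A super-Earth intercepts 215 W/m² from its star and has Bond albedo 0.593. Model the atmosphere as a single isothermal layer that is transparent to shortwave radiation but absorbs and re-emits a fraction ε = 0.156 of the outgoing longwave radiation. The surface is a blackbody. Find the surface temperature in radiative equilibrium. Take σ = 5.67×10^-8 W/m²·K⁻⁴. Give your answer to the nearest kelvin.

143 kelvin

Effective emission temperature (TOA balance): σT_e⁴ = S(1−α)/4 = 21.88 W/m² → T_e = 140.2 K.
Surface balance with a leaky layer gives σT_s⁴ = σT_e⁴·2/(2−ε), so T_s = T_e·[2/(2−0.156)]^(1/4) = 143.0 K.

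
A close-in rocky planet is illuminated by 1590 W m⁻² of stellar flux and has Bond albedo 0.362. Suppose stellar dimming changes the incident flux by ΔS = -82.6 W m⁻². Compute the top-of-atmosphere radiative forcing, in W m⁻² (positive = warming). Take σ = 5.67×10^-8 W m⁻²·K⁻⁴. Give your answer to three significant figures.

TOA radiative forcing: ΔF = (1−α)ΔS/4 = 0.638·(-82.6)/4 = -13.17 W m⁻².

-13.2 W m⁻²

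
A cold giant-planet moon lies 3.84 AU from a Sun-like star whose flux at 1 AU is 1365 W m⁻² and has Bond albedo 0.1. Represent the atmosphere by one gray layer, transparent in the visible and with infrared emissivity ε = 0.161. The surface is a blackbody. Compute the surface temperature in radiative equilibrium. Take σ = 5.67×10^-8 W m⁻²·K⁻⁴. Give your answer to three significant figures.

141 kelvin

By the inverse-square law, S = 1365/3.84² = 92.57 W m⁻².
The planet radiates to space at T_e = [S(1−α)/(4σ)]^(1/4) = 138.4 K.
The surface balance (absorbed SW + ε·downward IR = σT_s⁴) with T_a⁴ = T_s⁴/2 reduces to T_s = T_e·[2/(2−ε)]^¼ = 141.4 K.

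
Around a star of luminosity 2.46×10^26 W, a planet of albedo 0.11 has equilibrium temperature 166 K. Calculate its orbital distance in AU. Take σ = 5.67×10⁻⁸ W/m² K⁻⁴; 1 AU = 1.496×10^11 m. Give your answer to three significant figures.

Energy balance gives S = 4σT⁴/(1−α) = 193.5 W/m².
S = L/(4πd²) → d = √(L/4πS) = √(2.46×10^26/(4π·193.5)) = 3.181×10^11 m = 2.126 AU.

2.13 AU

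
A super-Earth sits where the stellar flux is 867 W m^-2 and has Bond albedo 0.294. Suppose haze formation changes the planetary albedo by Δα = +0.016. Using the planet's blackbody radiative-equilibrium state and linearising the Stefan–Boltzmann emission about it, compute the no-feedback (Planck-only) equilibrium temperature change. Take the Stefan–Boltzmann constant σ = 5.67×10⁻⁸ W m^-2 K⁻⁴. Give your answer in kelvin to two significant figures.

-1.3 kelvin

Reference equilibrium: T_e = [S(1−α)/(4σ)]^(1/4) = 227.9 K.
The change in absorbed flux is Δ[S(1−α)/4] = −SΔα/4 = -3.468 W m^-2.
The Planck feedback parameter is 4σT_e³ = 2.686 W m^-2/K.
So ΔT₀ = -3.468/2.686 = -1.29 K.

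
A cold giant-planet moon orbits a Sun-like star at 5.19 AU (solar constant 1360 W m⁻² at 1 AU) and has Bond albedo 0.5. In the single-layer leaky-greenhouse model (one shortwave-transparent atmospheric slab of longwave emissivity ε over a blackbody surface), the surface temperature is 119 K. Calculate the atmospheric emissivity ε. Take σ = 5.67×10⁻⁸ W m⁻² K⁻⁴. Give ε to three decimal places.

Flux at the orbit: S = 1360/(5.19)² = 50.49 W m⁻².
First, T_e = [50.49·(1−0.5)/(4σ)]^(1/4) = 102.7 K.
T_s⁴ = T_e⁴·2/(2−ε) → ε = 2 − 2(T_e/T_s)⁴ = 2 − 2·(102.7/119)⁴ = 0.8899.

0.890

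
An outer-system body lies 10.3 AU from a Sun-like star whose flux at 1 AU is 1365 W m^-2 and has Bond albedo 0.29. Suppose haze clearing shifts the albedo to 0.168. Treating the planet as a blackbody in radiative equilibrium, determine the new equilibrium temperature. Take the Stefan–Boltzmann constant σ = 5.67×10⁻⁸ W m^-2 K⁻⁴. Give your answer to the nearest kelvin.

83 kelvin

Irradiance scales as 1/d², so S = 1365 W m^-2 × (1/10.3)² = 12.87 W m^-2.
T₂ = [S(1−α₂)/(4σ)]^(1/4) = [12.87·0.832/(4σ)]^(1/4) = 82.89 K.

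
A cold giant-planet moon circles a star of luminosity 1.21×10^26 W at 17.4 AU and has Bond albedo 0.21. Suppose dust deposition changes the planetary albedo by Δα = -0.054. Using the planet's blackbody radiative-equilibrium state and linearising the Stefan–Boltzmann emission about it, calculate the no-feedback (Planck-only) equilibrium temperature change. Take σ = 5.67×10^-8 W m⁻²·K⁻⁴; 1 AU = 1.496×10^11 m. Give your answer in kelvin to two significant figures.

Orbital distance: d = 17.4 AU = 2.603×10^12 m.
S = L/(4πd²) = 1.421 W m⁻².
Reference equilibrium: T_e = [S(1−α)/(4σ)]^(1/4) = 47.17 K.
The change in absorbed flux is Δ[S(1−α)/4] = −SΔα/4 = 0.01918 W m⁻².
Linearising σT⁴ gives d(σT⁴)/dT = 4σT_e³ = 0.02380 W m⁻² per K.
Hence the no-feedback warming is ΔF/(4σT_e³) = 0.806 K.

0.81 kelvin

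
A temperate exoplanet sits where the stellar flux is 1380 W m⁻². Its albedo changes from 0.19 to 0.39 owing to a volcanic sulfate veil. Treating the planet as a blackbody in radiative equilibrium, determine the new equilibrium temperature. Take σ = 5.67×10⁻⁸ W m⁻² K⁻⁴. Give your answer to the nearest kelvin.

With the new albedo, S(1−α₂)/4 = 210.4 W m⁻², so T₂ = 246.8 K.

247 K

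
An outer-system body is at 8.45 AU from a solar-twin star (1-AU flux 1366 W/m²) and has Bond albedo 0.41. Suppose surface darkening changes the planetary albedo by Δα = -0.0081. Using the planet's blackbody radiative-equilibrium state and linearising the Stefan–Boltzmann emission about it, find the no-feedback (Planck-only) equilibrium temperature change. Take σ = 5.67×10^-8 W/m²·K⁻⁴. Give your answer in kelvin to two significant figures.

Irradiance scales as 1/d², so S = 1366 W/m² × (1/8.45)² = 19.13 W/m².
Unperturbed T_e = [19.13·(1−0.41)/(4σ)]^¼ = 83.99 K.
TOA radiative forcing: ΔF = −S·Δα/4 = −19.13·(-0.0081)/4 = 0.03874 W/m².
Planck response: λ_P = 4σT_e³ = 4·5.67×10⁻⁸·(83.99)³ = 0.1344 W/m²/K.
Hence the no-feedback warming is ΔF/(4σT_e³) = 0.288 K.

0.29 K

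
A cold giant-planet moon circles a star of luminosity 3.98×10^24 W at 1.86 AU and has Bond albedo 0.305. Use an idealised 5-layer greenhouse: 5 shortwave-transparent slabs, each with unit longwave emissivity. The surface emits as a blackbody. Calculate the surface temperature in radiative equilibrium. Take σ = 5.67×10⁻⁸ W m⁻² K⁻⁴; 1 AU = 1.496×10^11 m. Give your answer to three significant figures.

Orbital distance: d = 1.86 AU = 2.783×10^11 m.
Spreading L over a sphere of radius d: S = 3.98×10^24/(4π·2.78×10^11²) = 4.091 W m⁻².
The effective emission temperature is T_e = [S(1−α)/(4σ)]^¼ = 59.50 K.
With N = 5 opaque layers, T_s = (N+1)^(1/4)·T_e = 6^(1/4)·59.50 = 93.13 K.

93.1 K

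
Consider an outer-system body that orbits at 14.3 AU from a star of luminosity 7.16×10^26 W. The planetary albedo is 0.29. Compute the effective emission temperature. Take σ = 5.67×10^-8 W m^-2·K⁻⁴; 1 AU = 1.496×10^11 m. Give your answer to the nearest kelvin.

79 kelvin

Orbital distance: d = 14.3 AU = 2.139×10^12 m.
S = L/(4πd²) = 12.45 W m^-2.
The planet absorbs (1−α)S over its disc πR² and re-emits over 4πR², so the mean absorbed flux is (1−0.29)·12.45/4 = 2.210 W m^-2.
Set σT⁴ = 2.210 → T = (2.210/σ)^(1/4) = 79.01 K.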